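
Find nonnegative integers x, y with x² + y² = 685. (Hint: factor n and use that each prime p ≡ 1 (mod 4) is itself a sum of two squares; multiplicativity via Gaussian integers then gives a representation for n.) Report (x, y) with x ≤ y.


Step 1: Factor n = 685 = 5 · 137.
Step 2: Check the mod-4 condition on each prime factor: 5 ≡ 1 (mod 4), exponent 1; 137 ≡ 1 (mod 4), exponent 1.
All primes ≡ 3 (mod 4) appear to even exponent (or don't appear), so by the two-squares theorem n IS expressible as a sum of two squares.
Step 3: Build a representation. Here n = 5 · 137 is a product of primes ≡ 1 (mod 4). Each prime p ≡ 1 (mod 4) is itself a sum of two squares; find a² by testing p − a² for a perfect square:
  5: 5 − 1² = 4 = 2² ⇒ 5 = 1² + 2².
  137: 137 − 1² = 136, 137 − 2² = 133, 137 − 3² = 128, 137 − 4² = 121 = 11² ⇒ 137 = 4² + 11².
  Combine using the Brahmagupta–Fibonacci identity (a² + b²)(c² + d²) = (ac − bd)² + (ad + bc)² = (ac + bd)² + (ad − bc)²:
  5 · 137 = 685: from (1² + 2²)(4² + 11²), take (1·4 − 2·11, 1·11 + 2·4) = (4 − 22, 11 + 8) = (-18, 19); dropping signs (only squares matter) gives (18, 19); check 18² + 19² = 324 + 361 = 685 ✓.
Step 4: Order so x ≤ y and verify: 18² + 19² = 324 + 361 = 685 = n. ✓

n = 685 = 18² + 19² (one valid representation with x ≤ y).


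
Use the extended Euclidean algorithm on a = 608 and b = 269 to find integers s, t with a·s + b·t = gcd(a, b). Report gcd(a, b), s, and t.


Euclidean algorithm on (608, 269) — divide until remainder is 0:
  608 = 2 · 269 + 70
  269 = 3 · 70 + 59
  70 = 1 · 59 + 11
  59 = 5 · 11 + 4
  11 = 2 · 4 + 3
  4 = 1 · 3 + 1
  3 = 3 · 1 + 0
gcd(608, 269) = 1.
Track Bezout coefficients alongside the remainders: start with r₀ = 608 = a·1 + b·0 (s = 1, t = 0) and r₁ = 269 = a·0 + b·1 (s = 0, t = 1); each new remainder r_{k+1} = r_{k-1} − q_k·r_k inherits s_{k+1} = s_{k-1} − q_k·s_k, t_{k+1} = t_{k-1} − q_k·t_k, so r_k = a·s_k + b·t_k at every step:
  q = 2: r = 70, s = 1 − 2·0 = 1, t = 0 − 2·1 = -2  (check: 608·1 + 269·(-2) = 70)
  q = 3: r = 59, s = 0 − 3·1 = -3, t = 1 − 3·(-2) = 7  (check: 608·(-3) + 269·7 = 59)
  q = 1: r = 11, s = 1 − 1·(-3) = 4, t = -2 − 1·7 = -9  (check: 608·4 + 269·(-9) = 11)
  q = 5: r = 4, s = -3 − 5·4 = -23, t = 7 − 5·(-9) = 52  (check: 608·(-23) + 269·52 = 4)
  q = 2: r = 3, s = 4 − 2·(-23) = 50, t = -9 − 2·52 = -113  (check: 608·50 + 269·(-113) = 3)
  q = 1: r = 1, s = -23 − 1·50 = -73, t = 52 − 1·(-113) = 165  (check: 608·(-73) + 269·165 = 1)
The row with r = 1 (the gcd) gives the Bezout coefficients s = -73, t = 165.
Result: 608 · (-73) + 269 · (165) = 1.

gcd(608, 269) = 1; s = -73, t = 165 (check: 608·(-73) + 269·165 = 1).


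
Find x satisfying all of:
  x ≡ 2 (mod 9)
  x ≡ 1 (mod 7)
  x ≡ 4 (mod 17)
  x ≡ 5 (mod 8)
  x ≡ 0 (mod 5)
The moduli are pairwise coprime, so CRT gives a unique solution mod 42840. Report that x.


Product of moduli M = 9 · 7 · 17 · 8 · 5 = 42840.
Merge one congruence at a time:
  Start: x ≡ 2 (mod 9).
  Combine with x ≡ 1 (mod 7); new modulus lcm = 63.
    Write x = 2 + 9·t and substitute into x ≡ 1 (mod 7): 9·t ≡ 1 − 2 = -1 (mod 7).
    Reduce coefficients mod 7: 2·t ≡ 6 (mod 7).
    The inverse of 2 mod 7 is 4 (since 2·4 = 8 = 1·7 + 1), so t ≡ 4·6 = 24 ≡ 3 (mod 7).
    Then x = 2 + 9·3 = 29, valid modulo lcm(9, 7) = 63: x ≡ 29 (mod 63).
  Combine with x ≡ 4 (mod 17); new modulus lcm = 1071.
    Write x = 29 + 63·t and substitute into x ≡ 4 (mod 17): 63·t ≡ 4 − 29 = -25 (mod 17).
    Reduce coefficients mod 17: 12·t ≡ 9 (mod 17).
    The inverse of 12 mod 17 is 10 (since 12·10 = 120 = 7·17 + 1), so t ≡ 10·9 = 90 ≡ 5 (mod 17).
    Then x = 29 + 63·5 = 344, valid modulo lcm(63, 17) = 1071: x ≡ 344 (mod 1071).
  Combine with x ≡ 5 (mod 8); new modulus lcm = 8568.
    Write x = 344 + 1071·t and substitute into x ≡ 5 (mod 8): 1071·t ≡ 5 − 344 = -339 (mod 8).
    Reduce coefficients mod 8: 7·t ≡ 5 (mod 8).
    The inverse of 7 mod 8 is 7 (since 7·7 = 49 = 6·8 + 1), so t ≡ 7·5 = 35 ≡ 3 (mod 8).
    Then x = 344 + 1071·3 = 3557, valid modulo lcm(1071, 8) = 8568: x ≡ 3557 (mod 8568).
  Combine with x ≡ 0 (mod 5); new modulus lcm = 42840.
    Write x = 3557 + 8568·t and substitute into x ≡ 0 (mod 5): 8568·t ≡ 0 − 3557 = -3557 (mod 5).
    Reduce coefficients mod 5: 3·t ≡ 3 (mod 5).
    The inverse of 3 mod 5 is 2 (since 3·2 = 6 = 1·5 + 1), so t ≡ 2·3 = 6 ≡ 1 (mod 5).
    Then x = 3557 + 8568·1 = 12125, valid modulo lcm(8568, 5) = 42840: x ≡ 12125 (mod 42840).
Verify against each original: 12125 mod 9 = 2, 12125 mod 7 = 1, 12125 mod 17 = 4, 12125 mod 8 = 5, 12125 mod 5 = 0.

x ≡ 12125 (mod 42840).


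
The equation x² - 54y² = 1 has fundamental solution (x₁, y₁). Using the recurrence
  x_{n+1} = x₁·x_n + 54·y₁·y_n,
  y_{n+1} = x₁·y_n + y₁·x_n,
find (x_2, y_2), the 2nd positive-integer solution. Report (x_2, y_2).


Step 1: Find the fundamental solution (x₁, y₁) of x² - 54y² = 1.
  Expand √54 as a continued fraction. a₀ = ⌊√54⌋ = 7; iterate m_{k+1} = d_k·a_k − m_k, d_{k+1} = (54 − m_{k+1}²)/d_k, a_{k+1} = ⌊(a₀ + m_{k+1})/d_{k+1}⌋ (starting m₀ = 0, d₀ = 1), with convergents p_k = a_k·p_{k-1} + p_{k-2}, q_k = a_k·q_{k-1} + q_{k-2} (p₋₁ = 1, q₋₁ = 0):
  k = 0: a₀ = 7; p₀/q₀ = 7/1; p₀² − 54·q₀² = 49 − 54 = -5.
  k = 1: m = 7, d = 5, a = ⌊(7 + 7)/5⌋ = 2; p/q = (2·7 + 1)/(2·1 + 0) = 15/2; p² − 54·q² = 225 − 216 = 9.
  k = 2: m = 3, d = 9, a = ⌊(7 + 3)/9⌋ = 1; p/q = (1·15 + 7)/(1·2 + 1) = 22/3; p² − 54·q² = 484 − 486 = -2.
  k = 3: m = 6, d = 2, a = ⌊(7 + 6)/2⌋ = 6; p/q = (6·22 + 15)/(6·3 + 2) = 147/20; p² − 54·q² = 21609 − 21600 = 9.
  k = 4: m = 6, d = 9, a = ⌊(7 + 6)/9⌋ = 1; p/q = (1·147 + 22)/(1·20 + 3) = 169/23; p² − 54·q² = 28561 − 28566 = -5.
  k = 5: m = 3, d = 5, a = ⌊(7 + 3)/5⌋ = 2; p/q = (2·169 + 147)/(2·23 + 20) = 485/66; p² − 54·q² = 235225 − 235224 = 1.
  The first convergent with p² − 54·q² = 1 gives the fundamental solution (x₁, y₁) = (485, 66).
Step 2: Apply the recurrence (x_{n+1}, y_{n+1}) = (x₁x_n + 54y₁y_n, x₁y_n + y₁x_n) repeatedly.
  From (x_1, y_1) = (485, 66): x_2 = 485·485 + 54·66·66 = 470449; y_2 = 485·66 + 66·485 = 64020.
Step 3: Verify x_2² - 54·y_2² = 221322261601 - 221322261600 = 1 (should be 1). ✓

(x_1, y_1) = (485, 66); (x_2, y_2) = (470449, 64020).


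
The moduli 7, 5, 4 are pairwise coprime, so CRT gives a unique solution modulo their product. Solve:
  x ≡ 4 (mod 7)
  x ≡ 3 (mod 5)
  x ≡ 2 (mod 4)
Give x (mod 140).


Moduli 7, 5, 4 are pairwise coprime; by CRT there is a unique solution modulo M = 7 · 5 · 4 = 140.
Solve pairwise, accumulating the modulus:
  Start with x ≡ 4 (mod 7).
  Combine with x ≡ 3 (mod 5): since gcd(7, 5) = 1, we get a unique residue mod 35.
    Write x = 4 + 7·t and substitute into x ≡ 3 (mod 5): 7·t ≡ 3 − 4 = -1 (mod 5).
    Reduce coefficients mod 5: 2·t ≡ 4 (mod 5).
    The inverse of 2 mod 5 is 3 (since 2·3 = 6 = 1·5 + 1), so t ≡ 3·4 = 12 ≡ 2 (mod 5).
    Then x = 4 + 7·2 = 18, valid modulo lcm(7, 5) = 35: x ≡ 18 (mod 35).
  Combine with x ≡ 2 (mod 4): since gcd(35, 4) = 1, we get a unique residue mod 140.
    Write x = 18 + 35·t and substitute into x ≡ 2 (mod 4): 35·t ≡ 2 − 18 = -16 (mod 4).
    Reduce coefficients mod 4: 3·t ≡ 0 (mod 4).
    The inverse of 3 mod 4 is 3 (since 3·3 = 9 = 2·4 + 1), so t ≡ 3·0 = 0 ≡ 0 (mod 4).
    Then x = 18 + 35·0 = 18, valid modulo lcm(35, 4) = 140: x ≡ 18 (mod 140).
Verify: 18 mod 7 = 4 ✓, 18 mod 5 = 3 ✓, 18 mod 4 = 2 ✓.

x ≡ 18 (mod 140).


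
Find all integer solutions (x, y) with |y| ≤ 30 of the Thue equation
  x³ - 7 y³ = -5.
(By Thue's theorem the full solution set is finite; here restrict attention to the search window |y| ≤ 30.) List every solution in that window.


The equation is x³ - 7y³ = -5. For fixed y, x³ = 7·y³ − 5, so a solution requires the RHS to be a perfect cube.
Strategy: iterate y from -30 to 30, compute RHS = 7·y³ − 5, and check whether it is a (positive or negative) perfect cube.
Check small values of y:
  y = 0: RHS = -5 is not a perfect cube.
  y = 1: RHS = 2 is not a perfect cube.
  y = -1: RHS = -12 is not a perfect cube.
  y = 2: RHS = 51 is not a perfect cube.
  y = -2: RHS = -61 is not a perfect cube.
  y = 3: RHS = 184 is not a perfect cube.
  y = -3: RHS = -194 is not a perfect cube.
Continuing the search up to |y| = 30 finds no solutions either.
No (x, y) in the scanned range satisfies the equation.

No integer solutions with |y| ≤ 30.


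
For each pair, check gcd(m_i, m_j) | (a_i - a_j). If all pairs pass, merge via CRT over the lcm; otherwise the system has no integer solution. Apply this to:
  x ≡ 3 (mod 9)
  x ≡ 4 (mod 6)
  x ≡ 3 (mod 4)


Moduli 9, 6, 4 are not pairwise coprime, so CRT works modulo lcm(m_i) when all pairwise compatibility conditions hold.
Pairwise compatibility: gcd(m_i, m_j) must divide a_i - a_j for every pair.
Merge one congruence at a time:
  Start: x ≡ 3 (mod 9).
  Combine with x ≡ 4 (mod 6): gcd(9, 6) = 3, and 4 - 3 = 1 is NOT divisible by 3.
    ⇒ system is inconsistent (no integer solution).

No solution (the system is inconsistent).


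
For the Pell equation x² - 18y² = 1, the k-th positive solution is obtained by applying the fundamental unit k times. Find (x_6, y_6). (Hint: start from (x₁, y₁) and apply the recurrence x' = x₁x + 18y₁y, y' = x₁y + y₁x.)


Step 1: Find the fundamental solution (x₁, y₁) of x² - 18y² = 1.
  Expand √18 as a continued fraction. a₀ = ⌊√18⌋ = 4; iterate m_{k+1} = d_k·a_k − m_k, d_{k+1} = (18 − m_{k+1}²)/d_k, a_{k+1} = ⌊(a₀ + m_{k+1})/d_{k+1}⌋ (starting m₀ = 0, d₀ = 1), with convergents p_k = a_k·p_{k-1} + p_{k-2}, q_k = a_k·q_{k-1} + q_{k-2} (p₋₁ = 1, q₋₁ = 0):
  k = 0: a₀ = 4; p₀/q₀ = 4/1; p₀² − 18·q₀² = 16 − 18 = -2.
  k = 1: m = 4, d = 2, a = ⌊(4 + 4)/2⌋ = 4; p/q = (4·4 + 1)/(4·1 + 0) = 17/4; p² − 18·q² = 289 − 288 = 1.
  The first convergent with p² − 18·q² = 1 gives the fundamental solution (x₁, y₁) = (17, 4).
Step 2: Apply the recurrence (x_{n+1}, y_{n+1}) = (x₁x_n + 18y₁y_n, x₁y_n + y₁x_n) repeatedly.
  From (x_1, y_1) = (17, 4): x_2 = 17·17 + 18·4·4 = 577; y_2 = 17·4 + 4·17 = 136.
  From (x_2, y_2) = (577, 136): x_3 = 17·577 + 18·4·136 = 19601; y_3 = 17·136 + 4·577 = 4620.
  From (x_3, y_3) = (19601, 4620): x_4 = 17·19601 + 18·4·4620 = 665857; y_4 = 17·4620 + 4·19601 = 156944.
  From (x_4, y_4) = (665857, 156944): x_5 = 17·665857 + 18·4·156944 = 22619537; y_5 = 17·156944 + 4·665857 = 5331476.
  From (x_5, y_5) = (22619537, 5331476): x_6 = 17·22619537 + 18·4·5331476 = 768398401; y_6 = 17·5331476 + 4·22619537 = 181113240.
Step 3: Verify x_6² - 18·y_6² = 590436102659356801 - 590436102659356800 = 1 (should be 1). ✓

(x_1, y_1) = (17, 4); (x_6, y_6) = (768398401, 181113240).


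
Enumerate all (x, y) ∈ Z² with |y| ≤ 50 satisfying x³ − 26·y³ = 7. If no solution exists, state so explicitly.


The equation is x³ - 26y³ = 7. For fixed y, x³ = 26·y³ + 7, so a solution requires the RHS to be a perfect cube.
Strategy: iterate y from -50 to 50, compute RHS = 26·y³ + 7, and check whether it is a (positive or negative) perfect cube.
Check small values of y:
  y = 0: RHS = 7 is not a perfect cube.
  y = 1: RHS = 33 is not a perfect cube.
  y = -1: RHS = -19 is not a perfect cube.
  y = 2: RHS = 215 is not a perfect cube.
  y = -2: RHS = -201 is not a perfect cube.
  y = 3: RHS = 709 is not a perfect cube.
  y = -3: RHS = -695 is not a perfect cube.
Continuing the search up to |y| = 50 finds no solutions either.
No (x, y) in the scanned range satisfies the equation.

No integer solutions with |y| ≤ 50.


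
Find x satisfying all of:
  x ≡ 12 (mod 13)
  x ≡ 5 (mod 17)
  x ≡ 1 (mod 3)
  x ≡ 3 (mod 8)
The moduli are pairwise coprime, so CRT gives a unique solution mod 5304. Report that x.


Product of moduli M = 13 · 17 · 3 · 8 = 5304.
Merge one congruence at a time:
  Start: x ≡ 12 (mod 13).
  Combine with x ≡ 5 (mod 17); new modulus lcm = 221.
    Write x = 12 + 13·t and substitute into x ≡ 5 (mod 17): 13·t ≡ 5 − 12 = -7 (mod 17).
    Reduce coefficients mod 17: 13·t ≡ 10 (mod 17).
    The inverse of 13 mod 17 is 4 (since 13·4 = 52 = 3·17 + 1), so t ≡ 4·10 = 40 ≡ 6 (mod 17).
    Then x = 12 + 13·6 = 90, valid modulo lcm(13, 17) = 221: x ≡ 90 (mod 221).
  Combine with x ≡ 1 (mod 3); new modulus lcm = 663.
    Write x = 90 + 221·t and substitute into x ≡ 1 (mod 3): 221·t ≡ 1 − 90 = -89 (mod 3).
    Reduce coefficients mod 3: 2·t ≡ 1 (mod 3).
    The inverse of 2 mod 3 is 2 (since 2·2 = 4 = 1·3 + 1), so t ≡ 2·1 = 2 ≡ 2 (mod 3).
    Then x = 90 + 221·2 = 532, valid modulo lcm(221, 3) = 663: x ≡ 532 (mod 663).
  Combine with x ≡ 3 (mod 8); new modulus lcm = 5304.
    Write x = 532 + 663·t and substitute into x ≡ 3 (mod 8): 663·t ≡ 3 − 532 = -529 (mod 8).
    Reduce coefficients mod 8: 7·t ≡ 7 (mod 8).
    The inverse of 7 mod 8 is 7 (since 7·7 = 49 = 6·8 + 1), so t ≡ 7·7 = 49 ≡ 1 (mod 8).
    Then x = 532 + 663·1 = 1195, valid modulo lcm(663, 8) = 5304: x ≡ 1195 (mod 5304).
Verify against each original: 1195 mod 13 = 12, 1195 mod 17 = 5, 1195 mod 3 = 1, 1195 mod 8 = 3.

x ≡ 1195 (mod 5304).


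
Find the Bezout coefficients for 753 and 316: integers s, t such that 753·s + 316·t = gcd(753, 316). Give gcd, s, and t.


Euclidean algorithm on (753, 316) — divide until remainder is 0:
  753 = 2 · 316 + 121
  316 = 2 · 121 + 74
  121 = 1 · 74 + 47
  74 = 1 · 47 + 27
  47 = 1 · 27 + 20
  27 = 1 · 20 + 7
  20 = 2 · 7 + 6
  7 = 1 · 6 + 1
  6 = 6 · 1 + 0
gcd(753, 316) = 1.
Track Bezout coefficients alongside the remainders: start with r₀ = 753 = a·1 + b·0 (s = 1, t = 0) and r₁ = 316 = a·0 + b·1 (s = 0, t = 1); each new remainder r_{k+1} = r_{k-1} − q_k·r_k inherits s_{k+1} = s_{k-1} − q_k·s_k, t_{k+1} = t_{k-1} − q_k·t_k, so r_k = a·s_k + b·t_k at every step:
  q = 2: r = 121, s = 1 − 2·0 = 1, t = 0 − 2·1 = -2  (check: 753·1 + 316·(-2) = 121)
  q = 2: r = 74, s = 0 − 2·1 = -2, t = 1 − 2·(-2) = 5  (check: 753·(-2) + 316·5 = 74)
  q = 1: r = 47, s = 1 − 1·(-2) = 3, t = -2 − 1·5 = -7  (check: 753·3 + 316·(-7) = 47)
  q = 1: r = 27, s = -2 − 1·3 = -5, t = 5 − 1·(-7) = 12  (check: 753·(-5) + 316·12 = 27)
  q = 1: r = 20, s = 3 − 1·(-5) = 8, t = -7 − 1·12 = -19  (check: 753·8 + 316·(-19) = 20)
  q = 1: r = 7, s = -5 − 1·8 = -13, t = 12 − 1·(-19) = 31  (check: 753·(-13) + 316·31 = 7)
  q = 2: r = 6, s = 8 − 2·(-13) = 34, t = -19 − 2·31 = -81  (check: 753·34 + 316·(-81) = 6)
  q = 1: r = 1, s = -13 − 1·34 = -47, t = 31 − 1·(-81) = 112  (check: 753·(-47) + 316·112 = 1)
The row with r = 1 (the gcd) gives the Bezout coefficients s = -47, t = 112.
Result: 753 · (-47) + 316 · (112) = 1.

gcd(753, 316) = 1; s = -47, t = 112 (check: 753·(-47) + 316·112 = 1).


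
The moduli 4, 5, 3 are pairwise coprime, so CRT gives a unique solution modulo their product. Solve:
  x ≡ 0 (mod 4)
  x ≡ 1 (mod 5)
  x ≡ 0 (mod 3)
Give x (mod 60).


Moduli 4, 5, 3 are pairwise coprime; by CRT there is a unique solution modulo M = 4 · 5 · 3 = 60.
Solve pairwise, accumulating the modulus:
  Start with x ≡ 0 (mod 4).
  Combine with x ≡ 1 (mod 5): since gcd(4, 5) = 1, we get a unique residue mod 20.
    Write x = 0 + 4·t and substitute into x ≡ 1 (mod 5): 4·t ≡ 1 − 0 = 1 (mod 5).
    The inverse of 4 mod 5 is 4 (since 4·4 = 16 = 3·5 + 1), so t ≡ 4·1 = 4 ≡ 4 (mod 5).
    Then x = 0 + 4·4 = 16, valid modulo lcm(4, 5) = 20: x ≡ 16 (mod 20).
  Combine with x ≡ 0 (mod 3): since gcd(20, 3) = 1, we get a unique residue mod 60.
    Write x = 16 + 20·t and substitute into x ≡ 0 (mod 3): 20·t ≡ 0 − 16 = -16 (mod 3).
    Reduce coefficients mod 3: 2·t ≡ 2 (mod 3).
    The inverse of 2 mod 3 is 2 (since 2·2 = 4 = 1·3 + 1), so t ≡ 2·2 = 4 ≡ 1 (mod 3).
    Then x = 16 + 20·1 = 36, valid modulo lcm(20, 3) = 60: x ≡ 36 (mod 60).
Verify: 36 mod 4 = 0 ✓, 36 mod 5 = 1 ✓, 36 mod 3 = 0 ✓.

x ≡ 36 (mod 60).


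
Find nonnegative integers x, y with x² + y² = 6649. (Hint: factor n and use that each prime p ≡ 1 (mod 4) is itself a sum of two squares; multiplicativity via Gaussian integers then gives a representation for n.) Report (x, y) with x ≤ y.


Step 1: Factor n = 6649 = 61 · 109.
Step 2: Check the mod-4 condition on each prime factor: 61 ≡ 1 (mod 4), exponent 1; 109 ≡ 1 (mod 4), exponent 1.
All primes ≡ 3 (mod 4) appear to even exponent (or don't appear), so by the two-squares theorem n IS expressible as a sum of two squares.
Step 3: Build a representation. Here n = 61 · 109 is a product of primes ≡ 1 (mod 4). Each prime p ≡ 1 (mod 4) is itself a sum of two squares; find a² by testing p − a² for a perfect square:
  61: 61 − 1² = 60, 61 − 2² = 57, 61 − 3² = 52, 61 − 4² = 45, 61 − 5² = 36 = 6² ⇒ 61 = 5² + 6².
  109: 109 − 1² = 108, 109 − 2² = 105, 109 − 3² = 100 = 10² ⇒ 109 = 3² + 10².
  Combine using the Brahmagupta–Fibonacci identity (a² + b²)(c² + d²) = (ac − bd)² + (ad + bc)² = (ac + bd)² + (ad − bc)²:
  61 · 109 = 6649: from (5² + 6²)(3² + 10²), take (5·3 − 6·10, 5·10 + 6·3) = (15 − 60, 50 + 18) = (-45, 68); dropping signs (only squares matter) gives (45, 68); check 45² + 68² = 2025 + 4624 = 6649 ✓.
Step 4: Order so x ≤ y and verify: 45² + 68² = 2025 + 4624 = 6649 = n. ✓

n = 6649 = 45² + 68² (one valid representation with x ≤ y).


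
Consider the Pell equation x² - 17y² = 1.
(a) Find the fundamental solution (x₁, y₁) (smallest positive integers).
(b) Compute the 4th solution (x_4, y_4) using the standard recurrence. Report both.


Step 1: Find the fundamental solution (x₁, y₁) of x² - 17y² = 1.
  Expand √17 as a continued fraction. a₀ = ⌊√17⌋ = 4; iterate m_{k+1} = d_k·a_k − m_k, d_{k+1} = (17 − m_{k+1}²)/d_k, a_{k+1} = ⌊(a₀ + m_{k+1})/d_{k+1}⌋ (starting m₀ = 0, d₀ = 1), with convergents p_k = a_k·p_{k-1} + p_{k-2}, q_k = a_k·q_{k-1} + q_{k-2} (p₋₁ = 1, q₋₁ = 0):
  k = 0: a₀ = 4; p₀/q₀ = 4/1; p₀² − 17·q₀² = 16 − 17 = -1.
  k = 1: m = 4, d = 1, a = ⌊(4 + 4)/1⌋ = 8; p/q = (8·4 + 1)/(8·1 + 0) = 33/8; p² − 17·q² = 1089 − 1088 = 1.
  The first convergent with p² − 17·q² = 1 gives the fundamental solution (x₁, y₁) = (33, 8).
Step 2: Apply the recurrence (x_{n+1}, y_{n+1}) = (x₁x_n + 17y₁y_n, x₁y_n + y₁x_n) repeatedly.
  From (x_1, y_1) = (33, 8): x_2 = 33·33 + 17·8·8 = 2177; y_2 = 33·8 + 8·33 = 528.
  From (x_2, y_2) = (2177, 528): x_3 = 33·2177 + 17·8·528 = 143649; y_3 = 33·528 + 8·2177 = 34840.
  From (x_3, y_3) = (143649, 34840): x_4 = 33·143649 + 17·8·34840 = 9478657; y_4 = 33·34840 + 8·143649 = 2298912.
Step 3: Verify x_4² - 17·y_4² = 89844938523649 - 89844938523648 = 1 (should be 1). ✓

(x_1, y_1) = (33, 8); (x_4, y_4) = (9478657, 2298912).


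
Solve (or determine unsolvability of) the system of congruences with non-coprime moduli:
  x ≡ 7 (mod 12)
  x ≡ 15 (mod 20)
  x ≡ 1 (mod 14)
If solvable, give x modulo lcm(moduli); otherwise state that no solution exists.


Moduli 12, 20, 14 are not pairwise coprime, so CRT works modulo lcm(m_i) when all pairwise compatibility conditions hold.
Pairwise compatibility: gcd(m_i, m_j) must divide a_i - a_j for every pair.
Merge one congruence at a time:
  Start: x ≡ 7 (mod 12).
  Combine with x ≡ 15 (mod 20): gcd(12, 20) = 4; 15 - 7 = 8, which IS divisible by 4, so compatible.
    Write x = 7 + 12·t and substitute into x ≡ 15 (mod 20): 12·t ≡ 15 − 7 = 8 (mod 20).
    Divide the congruence (and modulus) by g = 4: 3·t ≡ 2 (mod 5).
    The inverse of 3 mod 5 is 2 (since 3·2 = 6 = 1·5 + 1), so t ≡ 2·2 = 4 ≡ 4 (mod 5).
    Then x = 7 + 12·4 = 55, valid modulo lcm(12, 20) = 60: x ≡ 55 (mod 60).
  Combine with x ≡ 1 (mod 14): gcd(60, 14) = 2; 1 - 55 = -54, which IS divisible by 2, so compatible.
    Write x = 55 + 60·t and substitute into x ≡ 1 (mod 14): 60·t ≡ 1 − 55 = -54 (mod 14).
    Divide the congruence (and modulus) by g = 2: 30·t ≡ -27 (mod 7).
    Reduce coefficients mod 7: 2·t ≡ 1 (mod 7).
    The inverse of 2 mod 7 is 4 (since 2·4 = 8 = 1·7 + 1), so t ≡ 4·1 = 4 ≡ 4 (mod 7).
    Then x = 55 + 60·4 = 295, valid modulo lcm(60, 14) = 420: x ≡ 295 (mod 420).
Verify: 295 mod 12 = 7, 295 mod 20 = 15, 295 mod 14 = 1.

x ≡ 295 (mod 420).


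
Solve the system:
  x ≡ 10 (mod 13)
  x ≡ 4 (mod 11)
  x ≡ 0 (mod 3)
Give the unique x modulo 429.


Moduli 13, 11, 3 are pairwise coprime; by CRT there is a unique solution modulo M = 13 · 11 · 3 = 429.
Solve pairwise, accumulating the modulus:
  Start with x ≡ 10 (mod 13).
  Combine with x ≡ 4 (mod 11): since gcd(13, 11) = 1, we get a unique residue mod 143.
    Write x = 10 + 13·t and substitute into x ≡ 4 (mod 11): 13·t ≡ 4 − 10 = -6 (mod 11).
    Reduce coefficients mod 11: 2·t ≡ 5 (mod 11).
    The inverse of 2 mod 11 is 6 (since 2·6 = 12 = 1·11 + 1), so t ≡ 6·5 = 30 ≡ 8 (mod 11).
    Then x = 10 + 13·8 = 114, valid modulo lcm(13, 11) = 143: x ≡ 114 (mod 143).
  Combine with x ≡ 0 (mod 3): since gcd(143, 3) = 1, we get a unique residue mod 429.
    Write x = 114 + 143·t and substitute into x ≡ 0 (mod 3): 143·t ≡ 0 − 114 = -114 (mod 3).
    Reduce coefficients mod 3: 2·t ≡ 0 (mod 3).
    The inverse of 2 mod 3 is 2 (since 2·2 = 4 = 1·3 + 1), so t ≡ 2·0 = 0 ≡ 0 (mod 3).
    Then x = 114 + 143·0 = 114, valid modulo lcm(143, 3) = 429: x ≡ 114 (mod 429).
Verify: 114 mod 13 = 10 ✓, 114 mod 11 = 4 ✓, 114 mod 3 = 0 ✓.

x ≡ 114 (mod 429).


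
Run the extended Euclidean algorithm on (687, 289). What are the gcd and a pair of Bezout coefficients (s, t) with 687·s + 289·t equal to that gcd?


Euclidean algorithm on (687, 289) — divide until remainder is 0:
  687 = 2 · 289 + 109
  289 = 2 · 109 + 71
  109 = 1 · 71 + 38
  71 = 1 · 38 + 33
  38 = 1 · 33 + 5
  33 = 6 · 5 + 3
  5 = 1 · 3 + 2
  3 = 1 · 2 + 1
  2 = 2 · 1 + 0
gcd(687, 289) = 1.
Track Bezout coefficients alongside the remainders: start with r₀ = 687 = a·1 + b·0 (s = 1, t = 0) and r₁ = 289 = a·0 + b·1 (s = 0, t = 1); each new remainder r_{k+1} = r_{k-1} − q_k·r_k inherits s_{k+1} = s_{k-1} − q_k·s_k, t_{k+1} = t_{k-1} − q_k·t_k, so r_k = a·s_k + b·t_k at every step:
  q = 2: r = 109, s = 1 − 2·0 = 1, t = 0 − 2·1 = -2  (check: 687·1 + 289·(-2) = 109)
  q = 2: r = 71, s = 0 − 2·1 = -2, t = 1 − 2·(-2) = 5  (check: 687·(-2) + 289·5 = 71)
  q = 1: r = 38, s = 1 − 1·(-2) = 3, t = -2 − 1·5 = -7  (check: 687·3 + 289·(-7) = 38)
  q = 1: r = 33, s = -2 − 1·3 = -5, t = 5 − 1·(-7) = 12  (check: 687·(-5) + 289·12 = 33)
  q = 1: r = 5, s = 3 − 1·(-5) = 8, t = -7 − 1·12 = -19  (check: 687·8 + 289·(-19) = 5)
  q = 6: r = 3, s = -5 − 6·8 = -53, t = 12 − 6·(-19) = 126  (check: 687·(-53) + 289·126 = 3)
  q = 1: r = 2, s = 8 − 1·(-53) = 61, t = -19 − 1·126 = -145  (check: 687·61 + 289·(-145) = 2)
  q = 1: r = 1, s = -53 − 1·61 = -114, t = 126 − 1·(-145) = 271  (check: 687·(-114) + 289·271 = 1)
The row with r = 1 (the gcd) gives the Bezout coefficients s = -114, t = 271.
Result: 687 · (-114) + 289 · (271) = 1.

gcd(687, 289) = 1; s = -114, t = 271 (check: 687·(-114) + 289·271 = 1).


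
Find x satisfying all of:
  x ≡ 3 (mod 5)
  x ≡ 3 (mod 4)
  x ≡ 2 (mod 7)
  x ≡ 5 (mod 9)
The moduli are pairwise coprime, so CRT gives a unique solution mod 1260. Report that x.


Product of moduli M = 5 · 4 · 7 · 9 = 1260.
Merge one congruence at a time:
  Start: x ≡ 3 (mod 5).
  Combine with x ≡ 3 (mod 4); new modulus lcm = 20.
    Write x = 3 + 5·t and substitute into x ≡ 3 (mod 4): 5·t ≡ 3 − 3 = 0 (mod 4).
    Reduce coefficients mod 4: 1·t ≡ 0 (mod 4).
    So t ≡ 0 (mod 4).
    Then x = 3 + 5·0 = 3, valid modulo lcm(5, 4) = 20: x ≡ 3 (mod 20).
  Combine with x ≡ 2 (mod 7); new modulus lcm = 140.
    Write x = 3 + 20·t and substitute into x ≡ 2 (mod 7): 20·t ≡ 2 − 3 = -1 (mod 7).
    Reduce coefficients mod 7: 6·t ≡ 6 (mod 7).
    The inverse of 6 mod 7 is 6 (since 6·6 = 36 = 5·7 + 1), so t ≡ 6·6 = 36 ≡ 1 (mod 7).
    Then x = 3 + 20·1 = 23, valid modulo lcm(20, 7) = 140: x ≡ 23 (mod 140).
  Combine with x ≡ 5 (mod 9); new modulus lcm = 1260.
    Write x = 23 + 140·t and substitute into x ≡ 5 (mod 9): 140·t ≡ 5 − 23 = -18 (mod 9).
    Reduce coefficients mod 9: 5·t ≡ 0 (mod 9).
    The inverse of 5 mod 9 is 2 (since 5·2 = 10 = 1·9 + 1), so t ≡ 2·0 = 0 ≡ 0 (mod 9).
    Then x = 23 + 140·0 = 23, valid modulo lcm(140, 9) = 1260: x ≡ 23 (mod 1260).
Verify against each original: 23 mod 5 = 3, 23 mod 4 = 3, 23 mod 7 = 2, 23 mod 9 = 5.

x ≡ 23 (mod 1260).


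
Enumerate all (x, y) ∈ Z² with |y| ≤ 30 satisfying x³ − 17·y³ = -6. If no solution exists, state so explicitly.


The equation is x³ - 17y³ = -6. For fixed y, x³ = 17·y³ − 6, so a solution requires the RHS to be a perfect cube.
Strategy: iterate y from -30 to 30, compute RHS = 17·y³ − 6, and check whether it is a (positive or negative) perfect cube.
Check small values of y:
  y = 0: RHS = -6 is not a perfect cube.
  y = 1: RHS = 11 is not a perfect cube.
  y = -1: RHS = -23 is not a perfect cube.
  y = 2: RHS = 130 is not a perfect cube.
  y = -2: RHS = -142 is not a perfect cube.
  y = 3: RHS = 453 is not a perfect cube.
  y = -3: RHS = -465 is not a perfect cube.
Continuing the search up to |y| = 30 finds no solutions either.
No (x, y) in the scanned range satisfies the equation.

No integer solutions with |y| ≤ 30.


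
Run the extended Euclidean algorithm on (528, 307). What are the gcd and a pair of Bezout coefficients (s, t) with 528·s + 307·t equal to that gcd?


Euclidean algorithm on (528, 307) — divide until remainder is 0:
  528 = 1 · 307 + 221
  307 = 1 · 221 + 86
  221 = 2 · 86 + 49
  86 = 1 · 49 + 37
  49 = 1 · 37 + 12
  37 = 3 · 12 + 1
  12 = 12 · 1 + 0
gcd(528, 307) = 1.
Track Bezout coefficients alongside the remainders: start with r₀ = 528 = a·1 + b·0 (s = 1, t = 0) and r₁ = 307 = a·0 + b·1 (s = 0, t = 1); each new remainder r_{k+1} = r_{k-1} − q_k·r_k inherits s_{k+1} = s_{k-1} − q_k·s_k, t_{k+1} = t_{k-1} − q_k·t_k, so r_k = a·s_k + b·t_k at every step:
  q = 1: r = 221, s = 1 − 1·0 = 1, t = 0 − 1·1 = -1  (check: 528·1 + 307·(-1) = 221)
  q = 1: r = 86, s = 0 − 1·1 = -1, t = 1 − 1·(-1) = 2  (check: 528·(-1) + 307·2 = 86)
  q = 2: r = 49, s = 1 − 2·(-1) = 3, t = -1 − 2·2 = -5  (check: 528·3 + 307·(-5) = 49)
  q = 1: r = 37, s = -1 − 1·3 = -4, t = 2 − 1·(-5) = 7  (check: 528·(-4) + 307·7 = 37)
  q = 1: r = 12, s = 3 − 1·(-4) = 7, t = -5 − 1·7 = -12  (check: 528·7 + 307·(-12) = 12)
  q = 3: r = 1, s = -4 − 3·7 = -25, t = 7 − 3·(-12) = 43  (check: 528·(-25) + 307·43 = 1)
The row with r = 1 (the gcd) gives the Bezout coefficients s = -25, t = 43.
Result: 528 · (-25) + 307 · (43) = 1.

gcd(528, 307) = 1; s = -25, t = 43 (check: 528·(-25) + 307·43 = 1).


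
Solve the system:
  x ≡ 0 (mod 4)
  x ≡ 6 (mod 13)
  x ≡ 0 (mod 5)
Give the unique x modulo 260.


Moduli 4, 13, 5 are pairwise coprime; by CRT there is a unique solution modulo M = 4 · 13 · 5 = 260.
Solve pairwise, accumulating the modulus:
  Start with x ≡ 0 (mod 4).
  Combine with x ≡ 6 (mod 13): since gcd(4, 13) = 1, we get a unique residue mod 52.
    Write x = 0 + 4·t and substitute into x ≡ 6 (mod 13): 4·t ≡ 6 − 0 = 6 (mod 13).
    The inverse of 4 mod 13 is 10 (since 4·10 = 40 = 3·13 + 1), so t ≡ 10·6 = 60 ≡ 8 (mod 13).
    Then x = 0 + 4·8 = 32, valid modulo lcm(4, 13) = 52: x ≡ 32 (mod 52).
  Combine with x ≡ 0 (mod 5): since gcd(52, 5) = 1, we get a unique residue mod 260.
    Write x = 32 + 52·t and substitute into x ≡ 0 (mod 5): 52·t ≡ 0 − 32 = -32 (mod 5).
    Reduce coefficients mod 5: 2·t ≡ 3 (mod 5).
    The inverse of 2 mod 5 is 3 (since 2·3 = 6 = 1·5 + 1), so t ≡ 3·3 = 9 ≡ 4 (mod 5).
    Then x = 32 + 52·4 = 240, valid modulo lcm(52, 5) = 260: x ≡ 240 (mod 260).
Verify: 240 mod 4 = 0 ✓, 240 mod 13 = 6 ✓, 240 mod 5 = 0 ✓.

x ≡ 240 (mod 260).


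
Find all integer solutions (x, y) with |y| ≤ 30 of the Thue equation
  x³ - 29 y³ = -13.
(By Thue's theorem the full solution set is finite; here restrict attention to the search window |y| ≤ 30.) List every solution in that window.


The equation is x³ - 29y³ = -13. For fixed y, x³ = 29·y³ − 13, so a solution requires the RHS to be a perfect cube.
Strategy: iterate y from -30 to 30, compute RHS = 29·y³ − 13, and check whether it is a (positive or negative) perfect cube.
Check small values of y:
  y = 0: RHS = -13 is not a perfect cube.
  y = 1: RHS = 16 is not a perfect cube.
  y = -1: RHS = -42 is not a perfect cube.
  y = 2: RHS = 219 is not a perfect cube.
  y = -2: RHS = -245 is not a perfect cube.
  y = 3: RHS = 770 is not a perfect cube.
  y = -3: RHS = -796 is not a perfect cube.
Continuing the search up to |y| = 30 finds no solutions either.
No (x, y) in the scanned range satisfies the equation.

No integer solutions with |y| ≤ 30.


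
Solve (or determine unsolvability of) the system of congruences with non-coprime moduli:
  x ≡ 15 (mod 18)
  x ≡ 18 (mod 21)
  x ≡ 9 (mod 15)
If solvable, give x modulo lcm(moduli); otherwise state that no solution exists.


Moduli 18, 21, 15 are not pairwise coprime, so CRT works modulo lcm(m_i) when all pairwise compatibility conditions hold.
Pairwise compatibility: gcd(m_i, m_j) must divide a_i - a_j for every pair.
Merge one congruence at a time:
  Start: x ≡ 15 (mod 18).
  Combine with x ≡ 18 (mod 21): gcd(18, 21) = 3; 18 - 15 = 3, which IS divisible by 3, so compatible.
    Write x = 15 + 18·t and substitute into x ≡ 18 (mod 21): 18·t ≡ 18 − 15 = 3 (mod 21).
    Divide the congruence (and modulus) by g = 3: 6·t ≡ 1 (mod 7).
    The inverse of 6 mod 7 is 6 (since 6·6 = 36 = 5·7 + 1), so t ≡ 6·1 = 6 ≡ 6 (mod 7).
    Then x = 15 + 18·6 = 123, valid modulo lcm(18, 21) = 126: x ≡ 123 (mod 126).
  Combine with x ≡ 9 (mod 15): gcd(126, 15) = 3; 9 - 123 = -114, which IS divisible by 3, so compatible.
    Write x = 123 + 126·t and substitute into x ≡ 9 (mod 15): 126·t ≡ 9 − 123 = -114 (mod 15).
    Divide the congruence (and modulus) by g = 3: 42·t ≡ -38 (mod 5).
    Reduce coefficients mod 5: 2·t ≡ 2 (mod 5).
    The inverse of 2 mod 5 is 3 (since 2·3 = 6 = 1·5 + 1), so t ≡ 3·2 = 6 ≡ 1 (mod 5).
    Then x = 123 + 126·1 = 249, valid modulo lcm(126, 15) = 630: x ≡ 249 (mod 630).
Verify: 249 mod 18 = 15, 249 mod 21 = 18, 249 mod 15 = 9.

x ≡ 249 (mod 630).


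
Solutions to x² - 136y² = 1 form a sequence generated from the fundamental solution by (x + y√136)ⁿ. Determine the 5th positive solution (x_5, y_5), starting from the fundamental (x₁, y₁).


Step 1: Find the fundamental solution (x₁, y₁) of x² - 136y² = 1.
  Expand √136 as a continued fraction. a₀ = ⌊√136⌋ = 11; iterate m_{k+1} = d_k·a_k − m_k, d_{k+1} = (136 − m_{k+1}²)/d_k, a_{k+1} = ⌊(a₀ + m_{k+1})/d_{k+1}⌋ (starting m₀ = 0, d₀ = 1), with convergents p_k = a_k·p_{k-1} + p_{k-2}, q_k = a_k·q_{k-1} + q_{k-2} (p₋₁ = 1, q₋₁ = 0):
  k = 0: a₀ = 11; p₀/q₀ = 11/1; p₀² − 136·q₀² = 121 − 136 = -15.
  k = 1: m = 11, d = 15, a = ⌊(11 + 11)/15⌋ = 1; p/q = (1·11 + 1)/(1·1 + 0) = 12/1; p² − 136·q² = 144 − 136 = 8.
  k = 2: m = 4, d = 8, a = ⌊(11 + 4)/8⌋ = 1; p/q = (1·12 + 11)/(1·1 + 1) = 23/2; p² − 136·q² = 529 − 544 = -15.
  k = 3: m = 4, d = 15, a = ⌊(11 + 4)/15⌋ = 1; p/q = (1·23 + 12)/(1·2 + 1) = 35/3; p² − 136·q² = 1225 − 1224 = 1.
  The first convergent with p² − 136·q² = 1 gives the fundamental solution (x₁, y₁) = (35, 3).
Step 2: Apply the recurrence (x_{n+1}, y_{n+1}) = (x₁x_n + 136y₁y_n, x₁y_n + y₁x_n) repeatedly.
  From (x_1, y_1) = (35, 3): x_2 = 35·35 + 136·3·3 = 2449; y_2 = 35·3 + 3·35 = 210.
  From (x_2, y_2) = (2449, 210): x_3 = 35·2449 + 136·3·210 = 171395; y_3 = 35·210 + 3·2449 = 14697.
  From (x_3, y_3) = (171395, 14697): x_4 = 35·171395 + 136·3·14697 = 11995201; y_4 = 35·14697 + 3·171395 = 1028580.
  From (x_4, y_4) = (11995201, 1028580): x_5 = 35·11995201 + 136·3·1028580 = 839492675; y_5 = 35·1028580 + 3·11995201 = 71985903.
Step 3: Verify x_5² - 136·y_5² = 704747951378655625 - 704747951378655624 = 1 (should be 1). ✓

(x_1, y_1) = (35, 3); (x_5, y_5) = (839492675, 71985903).


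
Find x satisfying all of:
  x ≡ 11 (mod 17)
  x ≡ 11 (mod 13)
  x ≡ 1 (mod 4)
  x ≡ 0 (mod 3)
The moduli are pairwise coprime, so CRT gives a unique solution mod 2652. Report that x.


Product of moduli M = 17 · 13 · 4 · 3 = 2652.
Merge one congruence at a time:
  Start: x ≡ 11 (mod 17).
  Combine with x ≡ 11 (mod 13); new modulus lcm = 221.
    Write x = 11 + 17·t and substitute into x ≡ 11 (mod 13): 17·t ≡ 11 − 11 = 0 (mod 13).
    Reduce coefficients mod 13: 4·t ≡ 0 (mod 13).
    The inverse of 4 mod 13 is 10 (since 4·10 = 40 = 3·13 + 1), so t ≡ 10·0 = 0 ≡ 0 (mod 13).
    Then x = 11 + 17·0 = 11, valid modulo lcm(17, 13) = 221: x ≡ 11 (mod 221).
  Combine with x ≡ 1 (mod 4); new modulus lcm = 884.
    Write x = 11 + 221·t and substitute into x ≡ 1 (mod 4): 221·t ≡ 1 − 11 = -10 (mod 4).
    Reduce coefficients mod 4: 1·t ≡ 2 (mod 4).
    So t ≡ 2 (mod 4).
    Then x = 11 + 221·2 = 453, valid modulo lcm(221, 4) = 884: x ≡ 453 (mod 884).
  Combine with x ≡ 0 (mod 3); new modulus lcm = 2652.
    Write x = 453 + 884·t and substitute into x ≡ 0 (mod 3): 884·t ≡ 0 − 453 = -453 (mod 3).
    Reduce coefficients mod 3: 2·t ≡ 0 (mod 3).
    The inverse of 2 mod 3 is 2 (since 2·2 = 4 = 1·3 + 1), so t ≡ 2·0 = 0 ≡ 0 (mod 3).
    Then x = 453 + 884·0 = 453, valid modulo lcm(884, 3) = 2652: x ≡ 453 (mod 2652).
Verify against each original: 453 mod 17 = 11, 453 mod 13 = 11, 453 mod 4 = 1, 453 mod 3 = 0.

x ≡ 453 (mod 2652).


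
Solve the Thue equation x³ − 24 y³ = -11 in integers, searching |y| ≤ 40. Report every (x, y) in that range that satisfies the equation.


The equation is x³ - 24y³ = -11. For fixed y, x³ = 24·y³ − 11, so a solution requires the RHS to be a perfect cube.
Strategy: iterate y from -40 to 40, compute RHS = 24·y³ − 11, and check whether it is a (positive or negative) perfect cube.
Check small values of y:
  y = 0: RHS = -11 is not a perfect cube.
  y = 1: RHS = 13 is not a perfect cube.
  y = -1: RHS = -35 is not a perfect cube.
  y = 2: RHS = 181 is not a perfect cube.
  y = -2: RHS = -203 is not a perfect cube.
  y = 3: RHS = 637 is not a perfect cube.
  y = -3: RHS = -659 is not a perfect cube.
Continuing the search up to |y| = 40 finds no solutions either.
No (x, y) in the scanned range satisfies the equation.

No integer solutions with |y| ≤ 40.


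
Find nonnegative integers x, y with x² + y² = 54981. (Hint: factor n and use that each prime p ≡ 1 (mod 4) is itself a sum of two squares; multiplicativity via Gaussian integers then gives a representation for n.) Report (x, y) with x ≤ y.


Step 1: Factor n = 54981 = 3^2 · 41 · 149.
Step 2: Check the mod-4 condition on each prime factor: 3 ≡ 3 (mod 4), exponent 2 (must be even); 41 ≡ 1 (mod 4), exponent 1; 149 ≡ 1 (mod 4), exponent 1.
All primes ≡ 3 (mod 4) appear to even exponent (or don't appear), so by the two-squares theorem n IS expressible as a sum of two squares.
Step 3: Build a representation. Group n = k² · m with k = 3 and m = 41 · 149 = 6109 (a product of primes ≡ 1 (mod 4)); a representation of m scales to one of n via (k·x)² + (k·y)² = k²(x² + y²). Each prime p ≡ 1 (mod 4) is itself a sum of two squares; find a² by testing p − a² for a perfect square:
  41: 41 − 1² = 40, 41 − 2² = 37, 41 − 3² = 32, 41 − 4² = 25 = 5² ⇒ 41 = 4² + 5².
  149: 149 − 1² = 148, 149 − 2² = 145, 149 − 3² = 140, 149 − 4² = 133, 149 − 5² = 124, 149 − 6² = 113, 149 − 7² = 100 = 10² ⇒ 149 = 7² + 10².
  Combine using the Brahmagupta–Fibonacci identity (a² + b²)(c² + d²) = (ac − bd)² + (ad + bc)² = (ac + bd)² + (ad − bc)²:
  41 · 149 = 6109: from (4² + 5²)(7² + 10²), take (4·7 − 5·10, 4·10 + 5·7) = (28 − 50, 40 + 35) = (-22, 75); dropping signs (only squares matter) gives (22, 75); check 22² + 75² = 484 + 5625 = 6109 ✓.
  Scale by k = 3: (3·22, 3·75) = (66, 225).
Step 4: Order so x ≤ y and verify: 66² + 225² = 4356 + 50625 = 54981 = n. ✓

n = 54981 = 66² + 225² (one valid representation with x ≤ y).


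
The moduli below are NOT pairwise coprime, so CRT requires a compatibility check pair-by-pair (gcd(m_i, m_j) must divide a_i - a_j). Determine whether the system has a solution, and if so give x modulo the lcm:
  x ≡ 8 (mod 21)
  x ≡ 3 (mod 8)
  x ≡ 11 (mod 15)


Moduli 21, 8, 15 are not pairwise coprime, so CRT works modulo lcm(m_i) when all pairwise compatibility conditions hold.
Pairwise compatibility: gcd(m_i, m_j) must divide a_i - a_j for every pair.
Merge one congruence at a time:
  Start: x ≡ 8 (mod 21).
  Combine with x ≡ 3 (mod 8): gcd(21, 8) = 1; 3 - 8 = -5, which IS divisible by 1, so compatible.
    Write x = 8 + 21·t and substitute into x ≡ 3 (mod 8): 21·t ≡ 3 − 8 = -5 (mod 8).
    Reduce coefficients mod 8: 5·t ≡ 3 (mod 8).
    The inverse of 5 mod 8 is 5 (since 5·5 = 25 = 3·8 + 1), so t ≡ 5·3 = 15 ≡ 7 (mod 8).
    Then x = 8 + 21·7 = 155, valid modulo lcm(21, 8) = 168: x ≡ 155 (mod 168).
  Combine with x ≡ 11 (mod 15): gcd(168, 15) = 3; 11 - 155 = -144, which IS divisible by 3, so compatible.
    Write x = 155 + 168·t and substitute into x ≡ 11 (mod 15): 168·t ≡ 11 − 155 = -144 (mod 15).
    Divide the congruence (and modulus) by g = 3: 56·t ≡ -48 (mod 5).
    Reduce coefficients mod 5: 1·t ≡ 2 (mod 5).
    So t ≡ 2 (mod 5).
    Then x = 155 + 168·2 = 491, valid modulo lcm(168, 15) = 840: x ≡ 491 (mod 840).
Verify: 491 mod 21 = 8, 491 mod 8 = 3, 491 mod 15 = 11.

x ≡ 491 (mod 840).


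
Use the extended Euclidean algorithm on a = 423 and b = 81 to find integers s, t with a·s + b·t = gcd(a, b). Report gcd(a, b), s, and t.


Euclidean algorithm on (423, 81) — divide until remainder is 0:
  423 = 5 · 81 + 18
  81 = 4 · 18 + 9
  18 = 2 · 9 + 0
gcd(423, 81) = 9.
Track Bezout coefficients alongside the remainders: start with r₀ = 423 = a·1 + b·0 (s = 1, t = 0) and r₁ = 81 = a·0 + b·1 (s = 0, t = 1); each new remainder r_{k+1} = r_{k-1} − q_k·r_k inherits s_{k+1} = s_{k-1} − q_k·s_k, t_{k+1} = t_{k-1} − q_k·t_k, so r_k = a·s_k + b·t_k at every step:
  q = 5: r = 18, s = 1 − 5·0 = 1, t = 0 − 5·1 = -5  (check: 423·1 + 81·(-5) = 18)
  q = 4: r = 9, s = 0 − 4·1 = -4, t = 1 − 4·(-5) = 21  (check: 423·(-4) + 81·21 = 9)
The row with r = 9 (the gcd) gives the Bezout coefficients s = -4, t = 21.
Result: 423 · (-4) + 81 · (21) = 9.

gcd(423, 81) = 9; s = -4, t = 21 (check: 423·(-4) + 81·21 = 9).


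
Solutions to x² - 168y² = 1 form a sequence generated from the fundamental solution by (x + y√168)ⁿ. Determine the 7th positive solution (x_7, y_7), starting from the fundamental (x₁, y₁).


Step 1: Find the fundamental solution (x₁, y₁) of x² - 168y² = 1.
  Expand √168 as a continued fraction. a₀ = ⌊√168⌋ = 12; iterate m_{k+1} = d_k·a_k − m_k, d_{k+1} = (168 − m_{k+1}²)/d_k, a_{k+1} = ⌊(a₀ + m_{k+1})/d_{k+1}⌋ (starting m₀ = 0, d₀ = 1), with convergents p_k = a_k·p_{k-1} + p_{k-2}, q_k = a_k·q_{k-1} + q_{k-2} (p₋₁ = 1, q₋₁ = 0):
  k = 0: a₀ = 12; p₀/q₀ = 12/1; p₀² − 168·q₀² = 144 − 168 = -24.
  k = 1: m = 12, d = 24, a = ⌊(12 + 12)/24⌋ = 1; p/q = (1·12 + 1)/(1·1 + 0) = 13/1; p² − 168·q² = 169 − 168 = 1.
  The first convergent with p² − 168·q² = 1 gives the fundamental solution (x₁, y₁) = (13, 1).
Step 2: Apply the recurrence (x_{n+1}, y_{n+1}) = (x₁x_n + 168y₁y_n, x₁y_n + y₁x_n) repeatedly.
  From (x_1, y_1) = (13, 1): x_2 = 13·13 + 168·1·1 = 337; y_2 = 13·1 + 1·13 = 26.
  From (x_2, y_2) = (337, 26): x_3 = 13·337 + 168·1·26 = 8749; y_3 = 13·26 + 1·337 = 675.
  From (x_3, y_3) = (8749, 675): x_4 = 13·8749 + 168·1·675 = 227137; y_4 = 13·675 + 1·8749 = 17524.
  From (x_4, y_4) = (227137, 17524): x_5 = 13·227137 + 168·1·17524 = 5896813; y_5 = 13·17524 + 1·227137 = 454949.
  From (x_5, y_5) = (5896813, 454949): x_6 = 13·5896813 + 168·1·454949 = 153090001; y_6 = 13·454949 + 1·5896813 = 11811150.
  From (x_6, y_6) = (153090001, 11811150): x_7 = 13·153090001 + 168·1·11811150 = 3974443213; y_7 = 13·11811150 + 1·153090001 = 306634951.
Step 3: Verify x_7² - 168·y_7² = 15796198853361763369 - 15796198853361763368 = 1 (should be 1). ✓

(x_1, y_1) = (13, 1); (x_7, y_7) = (3974443213, 306634951).
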